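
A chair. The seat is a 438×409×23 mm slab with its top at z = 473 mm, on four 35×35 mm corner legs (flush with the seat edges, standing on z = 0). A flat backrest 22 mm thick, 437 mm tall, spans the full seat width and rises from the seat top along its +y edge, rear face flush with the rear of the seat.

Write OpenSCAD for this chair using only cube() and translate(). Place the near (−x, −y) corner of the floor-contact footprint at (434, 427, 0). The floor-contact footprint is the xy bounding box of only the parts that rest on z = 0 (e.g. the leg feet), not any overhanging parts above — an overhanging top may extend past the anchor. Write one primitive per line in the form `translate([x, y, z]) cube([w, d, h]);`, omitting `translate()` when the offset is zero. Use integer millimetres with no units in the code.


// leg_h = 473 - 23 = 450
translate([434, 427, 450]) cube([438, 409, 23]);
translate([434, 427, 0]) cube([35, 35, 450]);
translate([837, 427, 0]) cube([35, 35, 450]);
translate([434, 801, 0]) cube([35, 35, 450]);
translate([837, 801, 0]) cube([35, 35, 450]);
translate([434, 814, 473]) cube([438, 22, 437]);


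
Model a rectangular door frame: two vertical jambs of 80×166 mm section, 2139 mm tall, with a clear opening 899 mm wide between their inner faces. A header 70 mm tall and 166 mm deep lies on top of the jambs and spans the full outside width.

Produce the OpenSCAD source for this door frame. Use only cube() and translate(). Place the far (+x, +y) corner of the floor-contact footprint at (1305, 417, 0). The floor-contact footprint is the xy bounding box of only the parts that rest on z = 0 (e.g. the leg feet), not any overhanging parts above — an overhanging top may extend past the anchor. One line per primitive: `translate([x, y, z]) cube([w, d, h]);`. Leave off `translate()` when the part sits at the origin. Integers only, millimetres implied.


translate([246, 251, 0]) cube([80, 166, 2139]);
translate([1225, 251, 0]) cube([80, 166, 2139]);
translate([246, 251, 2139]) cube([1059, 166, 70]);


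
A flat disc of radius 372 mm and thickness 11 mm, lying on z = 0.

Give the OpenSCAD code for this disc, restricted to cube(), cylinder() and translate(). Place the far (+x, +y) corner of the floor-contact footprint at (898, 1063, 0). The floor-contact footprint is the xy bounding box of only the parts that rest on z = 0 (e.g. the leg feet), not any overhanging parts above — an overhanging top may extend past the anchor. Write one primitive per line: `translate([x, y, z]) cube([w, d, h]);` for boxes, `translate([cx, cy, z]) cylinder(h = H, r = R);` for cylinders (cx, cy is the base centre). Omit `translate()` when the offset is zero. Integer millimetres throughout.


translate([526, 691, 0]) cylinder(h = 11, r = 372);


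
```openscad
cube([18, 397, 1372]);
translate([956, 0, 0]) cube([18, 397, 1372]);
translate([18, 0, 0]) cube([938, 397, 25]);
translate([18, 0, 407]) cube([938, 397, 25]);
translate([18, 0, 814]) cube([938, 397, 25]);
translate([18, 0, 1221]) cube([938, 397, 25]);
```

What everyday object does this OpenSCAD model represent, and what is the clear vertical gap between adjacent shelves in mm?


A bookshelf. The clear shelf gap is 382 mm.

Two tall side panels with 4 horizontal boards between them — a bookshelf. The first two shelf undersides are at z = 0 and z = 407; with shelf thickness 25, the clear gap is 407 − 0 − 25 = 382 mm.


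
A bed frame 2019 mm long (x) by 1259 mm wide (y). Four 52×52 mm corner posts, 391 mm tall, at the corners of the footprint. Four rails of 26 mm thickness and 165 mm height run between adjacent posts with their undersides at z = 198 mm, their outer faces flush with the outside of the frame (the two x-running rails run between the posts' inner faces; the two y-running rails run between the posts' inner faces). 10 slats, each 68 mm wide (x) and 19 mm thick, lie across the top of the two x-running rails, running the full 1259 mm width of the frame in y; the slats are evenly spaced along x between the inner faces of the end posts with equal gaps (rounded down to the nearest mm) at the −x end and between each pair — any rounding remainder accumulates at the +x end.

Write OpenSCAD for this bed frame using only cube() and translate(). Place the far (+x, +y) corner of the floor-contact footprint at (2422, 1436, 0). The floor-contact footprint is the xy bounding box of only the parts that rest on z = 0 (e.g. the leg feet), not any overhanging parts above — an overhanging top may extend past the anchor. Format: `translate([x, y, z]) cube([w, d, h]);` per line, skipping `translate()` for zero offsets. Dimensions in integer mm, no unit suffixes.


translate([403, 177, 0]) cube([52, 52, 391]);
translate([403, 1384, 0]) cube([52, 52, 391]);
translate([2370, 177, 0]) cube([52, 52, 391]);
translate([2370, 1384, 0]) cube([52, 52, 391]);
translate([455, 177, 198]) cube([1915, 26, 165]);
translate([455, 1410, 198]) cube([1915, 26, 165]);
translate([403, 229, 198]) cube([26, 1155, 165]);
translate([2396, 229, 198]) cube([26, 1155, 165]);
translate([567, 177, 363]) cube([68, 1259, 19]);
translate([747, 177, 363]) cube([68, 1259, 19]);
translate([927, 177, 363]) cube([68, 1259, 19]);
translate([1107, 177, 363]) cube([68, 1259, 19]);
translate([1287, 177, 363]) cube([68, 1259, 19]);
translate([1467, 177, 363]) cube([68, 1259, 19]);
translate([1647, 177, 363]) cube([68, 1259, 19]);
translate([1827, 177, 363]) cube([68, 1259, 19]);
translate([2007, 177, 363]) cube([68, 1259, 19]);
translate([2187, 177, 363]) cube([68, 1259, 19]);


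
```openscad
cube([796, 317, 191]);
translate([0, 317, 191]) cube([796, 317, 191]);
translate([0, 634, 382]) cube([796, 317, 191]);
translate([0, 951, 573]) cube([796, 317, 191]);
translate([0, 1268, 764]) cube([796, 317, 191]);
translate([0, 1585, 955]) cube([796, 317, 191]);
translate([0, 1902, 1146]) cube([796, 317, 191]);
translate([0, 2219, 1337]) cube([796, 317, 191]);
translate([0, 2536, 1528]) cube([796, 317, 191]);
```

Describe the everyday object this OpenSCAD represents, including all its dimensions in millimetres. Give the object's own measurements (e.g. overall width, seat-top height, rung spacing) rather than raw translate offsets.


A straight staircase of 9 solid steps. Each step is 796 mm wide (x), 317 mm deep (y, the going) and 191 mm tall (the rise). The first step rests on the floor; each subsequent step sits one going further in +y and one rise higher in +z, directly behind and above the previous step with no overlap.


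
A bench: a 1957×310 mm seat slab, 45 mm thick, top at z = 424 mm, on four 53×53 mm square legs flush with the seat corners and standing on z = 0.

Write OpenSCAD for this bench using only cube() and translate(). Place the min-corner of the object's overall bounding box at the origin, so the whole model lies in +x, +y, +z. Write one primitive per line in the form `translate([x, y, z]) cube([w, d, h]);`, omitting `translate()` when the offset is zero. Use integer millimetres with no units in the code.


// leg_h = 424 − 45 = 379
translate([0, 0, 379]) cube([1957, 310, 45]);
cube([53, 53, 379]);
translate([0, 257, 0]) cube([53, 53, 379]);
translate([1904, 0, 0]) cube([53, 53, 379]);
translate([1904, 257, 0]) cube([53, 53, 379]);


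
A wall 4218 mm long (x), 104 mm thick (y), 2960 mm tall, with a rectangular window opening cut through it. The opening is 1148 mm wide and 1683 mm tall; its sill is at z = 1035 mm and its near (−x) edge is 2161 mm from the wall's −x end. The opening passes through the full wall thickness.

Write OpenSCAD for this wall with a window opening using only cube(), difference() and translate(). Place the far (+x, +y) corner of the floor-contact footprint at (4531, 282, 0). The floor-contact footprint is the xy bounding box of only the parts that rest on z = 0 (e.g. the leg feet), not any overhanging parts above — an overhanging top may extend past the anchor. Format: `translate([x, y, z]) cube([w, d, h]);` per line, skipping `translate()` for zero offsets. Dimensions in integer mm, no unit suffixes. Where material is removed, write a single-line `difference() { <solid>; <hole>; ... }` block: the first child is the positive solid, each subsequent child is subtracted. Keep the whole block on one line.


difference() { translate([313, 178, 0]) cube([4218, 104, 2960]); translate([2474, 178, 1035]) cube([1148, 104, 1683]); }


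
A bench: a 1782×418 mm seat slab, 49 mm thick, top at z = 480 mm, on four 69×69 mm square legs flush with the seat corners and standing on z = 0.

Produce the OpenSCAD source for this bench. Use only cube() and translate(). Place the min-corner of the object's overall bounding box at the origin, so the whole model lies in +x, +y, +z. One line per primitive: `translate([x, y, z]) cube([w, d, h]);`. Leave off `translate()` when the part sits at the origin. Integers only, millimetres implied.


// leg_h = 480 − 49 = 431
translate([0, 0, 431]) cube([1782, 418, 49]);
cube([69, 69, 431]);
translate([0, 349, 0]) cube([69, 69, 431]);
translate([1713, 0, 0]) cube([69, 69, 431]);
translate([1713, 349, 0]) cube([69, 69, 431]);


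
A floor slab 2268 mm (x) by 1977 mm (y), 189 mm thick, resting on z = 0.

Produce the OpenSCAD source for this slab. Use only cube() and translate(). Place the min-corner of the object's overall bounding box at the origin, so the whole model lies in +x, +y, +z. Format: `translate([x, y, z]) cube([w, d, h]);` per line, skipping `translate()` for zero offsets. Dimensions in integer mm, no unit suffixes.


cube([2268, 1977, 189]);


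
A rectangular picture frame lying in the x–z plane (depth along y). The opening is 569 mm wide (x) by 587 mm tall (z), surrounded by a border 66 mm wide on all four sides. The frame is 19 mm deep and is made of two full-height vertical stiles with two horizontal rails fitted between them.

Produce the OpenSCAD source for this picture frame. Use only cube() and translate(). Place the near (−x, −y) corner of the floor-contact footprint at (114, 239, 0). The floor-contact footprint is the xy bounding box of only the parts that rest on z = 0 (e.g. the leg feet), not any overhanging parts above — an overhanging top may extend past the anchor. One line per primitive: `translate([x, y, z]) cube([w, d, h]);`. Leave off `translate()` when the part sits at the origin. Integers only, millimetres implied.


translate([114, 239, 0]) cube([66, 19, 719]);
translate([749, 239, 0]) cube([66, 19, 719]);
translate([180, 239, 0]) cube([569, 19, 66]);
translate([180, 239, 653]) cube([569, 19, 66]);


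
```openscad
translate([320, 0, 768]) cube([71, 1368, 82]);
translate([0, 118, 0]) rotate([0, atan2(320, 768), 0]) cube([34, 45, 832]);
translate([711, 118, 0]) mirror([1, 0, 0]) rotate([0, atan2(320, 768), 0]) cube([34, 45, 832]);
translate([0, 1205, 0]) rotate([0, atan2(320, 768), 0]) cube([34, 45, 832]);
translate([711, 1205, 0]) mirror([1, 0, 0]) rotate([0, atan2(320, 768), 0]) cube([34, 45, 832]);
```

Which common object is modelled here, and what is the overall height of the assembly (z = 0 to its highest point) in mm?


A sawhorse. The overall height is 850 mm.

A beam across two mirrored pairs of raked legs — a sawhorse. The beam's underside is at z = 768 (matching the legs' vertical rise in atan2(320, 768)) and the beam is 82 mm tall, so its top is at 768 + 82 = 850 mm. The raked legs top out at the beam's underside, so that is the highest point.


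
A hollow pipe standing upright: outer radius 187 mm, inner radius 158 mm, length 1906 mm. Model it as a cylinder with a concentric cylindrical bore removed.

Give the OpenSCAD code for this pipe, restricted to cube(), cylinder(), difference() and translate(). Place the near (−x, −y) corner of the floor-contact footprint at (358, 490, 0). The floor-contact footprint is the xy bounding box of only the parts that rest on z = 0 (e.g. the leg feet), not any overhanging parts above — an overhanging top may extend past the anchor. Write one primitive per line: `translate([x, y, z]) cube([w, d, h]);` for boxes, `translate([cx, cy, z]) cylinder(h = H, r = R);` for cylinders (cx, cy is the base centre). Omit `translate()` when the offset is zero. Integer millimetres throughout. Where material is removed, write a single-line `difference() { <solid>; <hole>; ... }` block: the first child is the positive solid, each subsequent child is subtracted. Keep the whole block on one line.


difference() { translate([545, 677, 0]) cylinder(h = 1906, r = 187); translate([545, 677, 0]) cylinder(h = 1906, r = 158); }


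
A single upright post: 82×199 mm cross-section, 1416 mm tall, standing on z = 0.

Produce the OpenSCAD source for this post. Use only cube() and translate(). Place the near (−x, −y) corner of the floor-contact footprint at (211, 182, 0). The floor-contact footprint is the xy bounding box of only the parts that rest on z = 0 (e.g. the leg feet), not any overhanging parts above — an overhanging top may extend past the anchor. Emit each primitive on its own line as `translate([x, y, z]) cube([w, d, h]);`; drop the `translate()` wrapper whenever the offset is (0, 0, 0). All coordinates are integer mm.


translate([211, 182, 0]) cube([82, 199, 1416]);


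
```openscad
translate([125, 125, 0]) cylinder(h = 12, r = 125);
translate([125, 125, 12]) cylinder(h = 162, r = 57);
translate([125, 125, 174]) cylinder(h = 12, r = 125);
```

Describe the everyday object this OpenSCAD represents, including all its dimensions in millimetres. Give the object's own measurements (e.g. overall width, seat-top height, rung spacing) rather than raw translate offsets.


A spool: two coaxial disc flanges of radius 125 mm and thickness 12 mm, joined by a core cylinder of radius 57 mm and height 162 mm. The lower flange rests on z = 0 and the three cylinders share a vertical axis.


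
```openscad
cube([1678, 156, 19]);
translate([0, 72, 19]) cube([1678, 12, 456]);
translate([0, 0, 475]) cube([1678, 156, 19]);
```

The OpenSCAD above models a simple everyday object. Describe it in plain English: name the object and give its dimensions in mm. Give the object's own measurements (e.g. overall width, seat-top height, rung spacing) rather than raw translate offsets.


An I-beam lying along x, 1678 mm long. Overall section height 494 mm. Two flanges 156 mm wide (y) and 19 mm thick, one on the floor and one at the top; a web 12 mm thick runs between them, centred on the flange width.


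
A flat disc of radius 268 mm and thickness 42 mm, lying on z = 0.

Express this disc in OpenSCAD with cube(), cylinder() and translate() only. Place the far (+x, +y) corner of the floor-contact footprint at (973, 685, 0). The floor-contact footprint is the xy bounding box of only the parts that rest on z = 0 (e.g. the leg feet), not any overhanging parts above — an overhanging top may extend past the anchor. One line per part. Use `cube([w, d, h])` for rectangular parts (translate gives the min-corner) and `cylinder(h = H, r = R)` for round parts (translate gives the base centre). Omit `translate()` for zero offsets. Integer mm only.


translate([705, 417, 0]) cylinder(h = 42, r = 268);


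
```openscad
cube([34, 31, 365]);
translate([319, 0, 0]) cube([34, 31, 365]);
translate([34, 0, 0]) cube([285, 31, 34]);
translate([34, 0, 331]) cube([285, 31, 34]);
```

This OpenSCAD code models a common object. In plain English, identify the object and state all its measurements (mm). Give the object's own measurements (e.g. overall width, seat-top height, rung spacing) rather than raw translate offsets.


A rectangular picture frame lying in the x–z plane (depth along y). The opening is 285 mm wide (x) by 297 mm tall (z), surrounded by a border 34 mm wide on all four sides. The frame is 31 mm deep and is made of two full-height vertical stiles with two horizontal rails fitted between them.


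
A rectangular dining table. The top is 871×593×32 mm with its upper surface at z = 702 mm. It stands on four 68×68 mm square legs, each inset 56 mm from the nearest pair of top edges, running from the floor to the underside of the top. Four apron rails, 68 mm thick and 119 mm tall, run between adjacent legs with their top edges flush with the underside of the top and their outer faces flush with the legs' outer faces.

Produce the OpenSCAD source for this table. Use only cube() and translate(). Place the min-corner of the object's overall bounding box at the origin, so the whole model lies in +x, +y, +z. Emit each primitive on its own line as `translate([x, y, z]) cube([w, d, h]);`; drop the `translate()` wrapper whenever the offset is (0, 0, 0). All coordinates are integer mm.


// leg_h = 702 - 32 = 670
// apron z = 670 - 119 = 551
translate([0, 0, 670]) cube([871, 593, 32]);
translate([56, 56, 0]) cube([68, 68, 670]);
translate([747, 56, 0]) cube([68, 68, 670]);
translate([56, 469, 0]) cube([68, 68, 670]);
translate([747, 469, 0]) cube([68, 68, 670]);
translate([124, 56, 551]) cube([623, 68, 119]);
translate([124, 469, 551]) cube([623, 68, 119]);
translate([56, 124, 551]) cube([68, 345, 119]);
translate([747, 124, 551]) cube([68, 345, 119]);


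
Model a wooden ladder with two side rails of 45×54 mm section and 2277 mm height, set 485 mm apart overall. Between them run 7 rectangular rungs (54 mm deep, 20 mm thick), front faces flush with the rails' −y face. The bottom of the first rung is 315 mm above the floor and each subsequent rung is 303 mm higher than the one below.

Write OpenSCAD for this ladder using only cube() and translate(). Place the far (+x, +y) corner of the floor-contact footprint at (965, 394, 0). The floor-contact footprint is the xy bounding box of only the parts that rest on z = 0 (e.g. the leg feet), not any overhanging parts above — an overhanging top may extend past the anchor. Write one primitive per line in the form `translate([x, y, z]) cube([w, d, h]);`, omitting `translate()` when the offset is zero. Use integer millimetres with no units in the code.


translate([480, 340, 0]) cube([45, 54, 2277]);
translate([920, 340, 0]) cube([45, 54, 2277]);
translate([525, 340, 315]) cube([395, 54, 20]);
translate([525, 340, 618]) cube([395, 54, 20]);
translate([525, 340, 921]) cube([395, 54, 20]);
translate([525, 340, 1224]) cube([395, 54, 20]);
translate([525, 340, 1527]) cube([395, 54, 20]);
translate([525, 340, 1830]) cube([395, 54, 20]);
translate([525, 340, 2133]) cube([395, 54, 20]);


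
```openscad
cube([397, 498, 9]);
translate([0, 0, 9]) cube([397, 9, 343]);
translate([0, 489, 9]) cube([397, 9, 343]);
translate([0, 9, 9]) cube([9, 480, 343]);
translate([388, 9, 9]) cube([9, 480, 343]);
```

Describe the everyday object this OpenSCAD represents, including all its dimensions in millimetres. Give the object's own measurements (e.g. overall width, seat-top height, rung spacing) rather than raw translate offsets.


An open-topped rectangular box: outside dimensions 397×498×352 mm, with a uniform wall and base thickness of 9 mm. The base is a full 397×498 slab on the floor; four walls sit on top of the base. The front and back walls (the −y and +y sides) span the full width; the two side walls fit between them.


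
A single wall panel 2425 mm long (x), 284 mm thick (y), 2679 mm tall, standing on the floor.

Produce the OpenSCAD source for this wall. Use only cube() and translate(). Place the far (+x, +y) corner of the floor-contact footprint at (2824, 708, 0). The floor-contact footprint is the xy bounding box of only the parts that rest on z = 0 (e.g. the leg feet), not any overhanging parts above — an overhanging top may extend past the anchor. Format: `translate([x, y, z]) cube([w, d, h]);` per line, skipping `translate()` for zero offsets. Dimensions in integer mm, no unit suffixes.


translate([399, 424, 0]) cube([2425, 284, 2679]);


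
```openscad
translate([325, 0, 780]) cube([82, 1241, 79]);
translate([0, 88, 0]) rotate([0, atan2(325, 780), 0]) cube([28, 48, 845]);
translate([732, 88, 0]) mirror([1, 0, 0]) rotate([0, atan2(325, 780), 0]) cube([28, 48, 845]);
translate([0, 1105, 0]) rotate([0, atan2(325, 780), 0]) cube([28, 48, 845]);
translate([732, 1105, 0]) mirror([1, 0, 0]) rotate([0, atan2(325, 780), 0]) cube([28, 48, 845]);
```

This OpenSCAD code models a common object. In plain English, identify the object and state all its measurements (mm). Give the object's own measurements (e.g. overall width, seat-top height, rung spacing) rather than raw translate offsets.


A sawhorse. A 82×1241×79 mm beam (x, y, z) sits on two A-frame leg pairs. Each pair is two raked legs of 28×48 mm section (48 mm along y) splaying symmetrically in x. Each leg rises 780 mm vertically over 325 mm of horizontal reach and is 845 mm long along its own axis. Every leg's outer bottom edge rests on the floor and its outer top edge meets a bottom edge of the beam — the left legs (tilting toward +x) meet the beam's −x bottom edge, the right legs (their mirror images, tilting toward −x) meet its +x bottom edge — so the leg tops tuck under the beam, the beam's underside is 780 mm above the floor, and the feet are 732 mm apart outside-to-outside with the beam centred between them. The two leg pairs are set in 88 mm from either end of the beam.


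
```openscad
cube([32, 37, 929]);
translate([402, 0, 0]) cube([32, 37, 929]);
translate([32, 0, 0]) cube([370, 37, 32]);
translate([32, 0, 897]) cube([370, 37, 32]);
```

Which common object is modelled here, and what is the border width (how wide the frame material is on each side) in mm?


A picture frame. The border width is 32 mm.

Four thin pieces enclosing a rectangular opening — a picture frame. The two full-height stiles are 929 mm tall; the top rail sits at z = 897 and is 32 mm tall, so the border above the opening is 929 − 897 = 32 mm, matching the stile x-width.


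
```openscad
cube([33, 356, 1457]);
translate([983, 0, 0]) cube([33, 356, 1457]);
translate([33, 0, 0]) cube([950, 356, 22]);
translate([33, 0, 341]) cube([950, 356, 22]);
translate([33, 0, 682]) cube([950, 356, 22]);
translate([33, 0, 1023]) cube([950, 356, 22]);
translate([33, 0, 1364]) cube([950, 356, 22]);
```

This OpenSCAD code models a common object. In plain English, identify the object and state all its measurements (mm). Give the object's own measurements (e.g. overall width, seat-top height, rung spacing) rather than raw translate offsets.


An open bookshelf. Two side panels, each 33 mm thick, 356 mm deep and 1457 mm tall, stand 1016 mm apart (outside-to-outside). Between them sit 5 shelves, each 22 mm thick and 356 mm deep, spanning the full gap between the sides. The bottom shelf rests on the floor (its underside at z = 0) and the clear gap between one shelf's top and the next shelf's underside is 319 mm.


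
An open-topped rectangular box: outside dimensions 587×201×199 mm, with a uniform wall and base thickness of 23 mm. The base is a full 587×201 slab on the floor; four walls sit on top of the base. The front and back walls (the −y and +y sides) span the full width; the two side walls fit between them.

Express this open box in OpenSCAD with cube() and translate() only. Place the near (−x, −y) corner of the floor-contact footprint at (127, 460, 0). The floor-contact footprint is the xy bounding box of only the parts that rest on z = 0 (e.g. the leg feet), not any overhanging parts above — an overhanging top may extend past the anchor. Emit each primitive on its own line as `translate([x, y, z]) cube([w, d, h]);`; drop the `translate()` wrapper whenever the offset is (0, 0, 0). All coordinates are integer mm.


translate([127, 460, 0]) cube([587, 201, 23]);
translate([127, 460, 23]) cube([587, 23, 176]);
translate([127, 638, 23]) cube([587, 23, 176]);
translate([127, 483, 23]) cube([23, 155, 176]);
translate([691, 483, 23]) cube([23, 155, 176]);


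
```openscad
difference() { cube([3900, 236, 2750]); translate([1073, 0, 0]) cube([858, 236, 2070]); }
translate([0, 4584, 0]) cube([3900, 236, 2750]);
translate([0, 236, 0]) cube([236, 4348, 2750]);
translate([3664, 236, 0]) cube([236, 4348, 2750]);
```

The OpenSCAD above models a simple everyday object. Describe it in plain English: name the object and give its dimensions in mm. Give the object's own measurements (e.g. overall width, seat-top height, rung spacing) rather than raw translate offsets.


A single room: four walls, each 2750 mm tall and 236 mm thick, enclosing an outside footprint 3900×4820 mm (x × y), no floor or roof. The front and back walls (−y and +y sides) run the full x-width; the side walls fit between their inner faces. A door opening 858 mm wide and 2070 mm tall is cut through the front wall from the floor up, its −x edge 1073 mm from the wall's −x end.


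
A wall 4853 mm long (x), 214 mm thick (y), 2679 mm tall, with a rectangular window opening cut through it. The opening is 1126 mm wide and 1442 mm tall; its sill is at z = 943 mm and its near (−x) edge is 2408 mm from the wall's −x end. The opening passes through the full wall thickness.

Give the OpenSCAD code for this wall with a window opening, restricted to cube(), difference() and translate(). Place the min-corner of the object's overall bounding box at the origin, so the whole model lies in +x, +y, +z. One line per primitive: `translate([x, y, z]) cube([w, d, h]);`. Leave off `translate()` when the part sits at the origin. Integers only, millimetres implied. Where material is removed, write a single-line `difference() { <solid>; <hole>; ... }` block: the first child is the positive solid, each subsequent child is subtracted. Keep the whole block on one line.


difference() { cube([4853, 214, 2679]); translate([2408, 0, 943]) cube([1126, 214, 1442]); }


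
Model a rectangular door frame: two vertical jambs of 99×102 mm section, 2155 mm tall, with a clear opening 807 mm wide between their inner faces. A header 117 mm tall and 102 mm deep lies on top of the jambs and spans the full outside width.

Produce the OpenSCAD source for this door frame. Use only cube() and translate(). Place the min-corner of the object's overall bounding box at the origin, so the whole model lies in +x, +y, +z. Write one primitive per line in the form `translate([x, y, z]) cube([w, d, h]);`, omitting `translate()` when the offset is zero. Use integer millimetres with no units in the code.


cube([99, 102, 2155]);
translate([906, 0, 0]) cube([99, 102, 2155]);
translate([0, 0, 2155]) cube([1005, 102, 117]);


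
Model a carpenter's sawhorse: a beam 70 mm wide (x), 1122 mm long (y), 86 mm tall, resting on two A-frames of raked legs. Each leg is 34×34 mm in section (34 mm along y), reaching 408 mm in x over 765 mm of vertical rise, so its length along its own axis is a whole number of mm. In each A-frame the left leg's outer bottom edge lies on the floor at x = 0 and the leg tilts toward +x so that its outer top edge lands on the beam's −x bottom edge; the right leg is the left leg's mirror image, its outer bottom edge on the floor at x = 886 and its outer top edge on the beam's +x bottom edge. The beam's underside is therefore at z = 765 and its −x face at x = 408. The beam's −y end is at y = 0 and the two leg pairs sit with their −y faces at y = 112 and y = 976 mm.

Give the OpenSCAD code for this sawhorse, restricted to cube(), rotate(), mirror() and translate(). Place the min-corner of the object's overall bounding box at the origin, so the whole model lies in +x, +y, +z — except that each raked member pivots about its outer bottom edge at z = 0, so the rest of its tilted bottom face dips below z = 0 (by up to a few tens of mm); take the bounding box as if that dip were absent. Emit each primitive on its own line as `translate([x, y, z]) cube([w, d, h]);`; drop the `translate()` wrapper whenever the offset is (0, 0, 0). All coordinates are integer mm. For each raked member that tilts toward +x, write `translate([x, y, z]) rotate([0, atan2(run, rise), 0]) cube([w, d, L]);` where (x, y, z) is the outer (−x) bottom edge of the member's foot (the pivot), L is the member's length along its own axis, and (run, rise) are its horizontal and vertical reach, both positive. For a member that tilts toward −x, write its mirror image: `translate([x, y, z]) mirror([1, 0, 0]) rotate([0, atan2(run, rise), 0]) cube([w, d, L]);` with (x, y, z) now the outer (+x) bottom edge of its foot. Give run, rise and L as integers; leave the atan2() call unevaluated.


translate([408, 0, 765]) cube([70, 1122, 86]);
translate([0, 112, 0]) rotate([0, atan2(408, 765), 0]) cube([34, 34, 867]);
translate([886, 112, 0]) mirror([1, 0, 0]) rotate([0, atan2(408, 765), 0]) cube([34, 34, 867]);
translate([0, 976, 0]) rotate([0, atan2(408, 765), 0]) cube([34, 34, 867]);
translate([886, 976, 0]) mirror([1, 0, 0]) rotate([0, atan2(408, 765), 0]) cube([34, 34, 867]);


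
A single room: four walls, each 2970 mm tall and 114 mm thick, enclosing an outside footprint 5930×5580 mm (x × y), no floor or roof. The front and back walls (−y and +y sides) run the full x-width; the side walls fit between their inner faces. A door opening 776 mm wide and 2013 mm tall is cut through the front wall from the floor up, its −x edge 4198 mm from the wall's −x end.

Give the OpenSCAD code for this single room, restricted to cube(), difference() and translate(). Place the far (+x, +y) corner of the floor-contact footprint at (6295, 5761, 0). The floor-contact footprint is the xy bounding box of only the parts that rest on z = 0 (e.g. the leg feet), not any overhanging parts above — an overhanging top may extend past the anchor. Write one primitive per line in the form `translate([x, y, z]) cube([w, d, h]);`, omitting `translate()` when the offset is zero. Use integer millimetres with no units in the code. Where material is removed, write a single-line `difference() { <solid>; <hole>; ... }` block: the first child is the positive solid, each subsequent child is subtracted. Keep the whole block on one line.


difference() { translate([365, 181, 0]) cube([5930, 114, 2970]); translate([4563, 181, 0]) cube([776, 114, 2013]); }
translate([365, 5647, 0]) cube([5930, 114, 2970]);
translate([365, 295, 0]) cube([114, 5352, 2970]);
translate([6181, 295, 0]) cube([114, 5352, 2970]);


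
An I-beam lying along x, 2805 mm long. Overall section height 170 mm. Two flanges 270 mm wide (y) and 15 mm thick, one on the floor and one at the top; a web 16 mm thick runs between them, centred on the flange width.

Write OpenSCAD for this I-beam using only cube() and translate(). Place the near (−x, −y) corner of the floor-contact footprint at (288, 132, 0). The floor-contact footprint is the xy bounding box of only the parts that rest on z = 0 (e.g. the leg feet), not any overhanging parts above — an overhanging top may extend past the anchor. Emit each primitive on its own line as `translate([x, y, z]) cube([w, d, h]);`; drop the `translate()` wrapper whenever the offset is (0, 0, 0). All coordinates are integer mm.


translate([288, 132, 0]) cube([2805, 270, 15]);
translate([288, 259, 15]) cube([2805, 16, 140]);
translate([288, 132, 155]) cube([2805, 270, 15]);


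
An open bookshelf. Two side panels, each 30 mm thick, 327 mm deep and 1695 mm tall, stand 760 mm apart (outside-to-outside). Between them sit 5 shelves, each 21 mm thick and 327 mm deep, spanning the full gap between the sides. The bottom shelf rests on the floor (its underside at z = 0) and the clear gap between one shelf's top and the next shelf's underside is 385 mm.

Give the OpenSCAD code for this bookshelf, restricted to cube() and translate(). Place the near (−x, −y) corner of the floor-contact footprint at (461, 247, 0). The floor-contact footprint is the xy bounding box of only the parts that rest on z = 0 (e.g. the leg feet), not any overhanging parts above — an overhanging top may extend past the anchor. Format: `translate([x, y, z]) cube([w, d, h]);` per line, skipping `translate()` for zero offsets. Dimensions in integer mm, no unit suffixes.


translate([461, 247, 0]) cube([30, 327, 1695]);
translate([1191, 247, 0]) cube([30, 327, 1695]);
translate([491, 247, 0]) cube([700, 327, 21]);
translate([491, 247, 406]) cube([700, 327, 21]);
translate([491, 247, 812]) cube([700, 327, 21]);
translate([491, 247, 1218]) cube([700, 327, 21]);
translate([491, 247, 1624]) cube([700, 327, 21]);


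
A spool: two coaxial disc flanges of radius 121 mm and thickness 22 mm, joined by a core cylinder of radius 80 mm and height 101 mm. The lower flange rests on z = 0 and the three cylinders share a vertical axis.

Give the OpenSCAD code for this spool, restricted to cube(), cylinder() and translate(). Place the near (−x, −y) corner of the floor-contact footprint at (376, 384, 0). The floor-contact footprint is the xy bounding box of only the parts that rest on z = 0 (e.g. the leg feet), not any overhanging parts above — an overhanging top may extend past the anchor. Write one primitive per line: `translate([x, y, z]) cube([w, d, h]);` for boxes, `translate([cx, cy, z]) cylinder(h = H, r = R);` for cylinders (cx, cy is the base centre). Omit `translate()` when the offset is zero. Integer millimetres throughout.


translate([497, 505, 0]) cylinder(h = 22, r = 121);
translate([497, 505, 22]) cylinder(h = 101, r = 80);
translate([497, 505, 123]) cylinder(h = 22, r = 121);


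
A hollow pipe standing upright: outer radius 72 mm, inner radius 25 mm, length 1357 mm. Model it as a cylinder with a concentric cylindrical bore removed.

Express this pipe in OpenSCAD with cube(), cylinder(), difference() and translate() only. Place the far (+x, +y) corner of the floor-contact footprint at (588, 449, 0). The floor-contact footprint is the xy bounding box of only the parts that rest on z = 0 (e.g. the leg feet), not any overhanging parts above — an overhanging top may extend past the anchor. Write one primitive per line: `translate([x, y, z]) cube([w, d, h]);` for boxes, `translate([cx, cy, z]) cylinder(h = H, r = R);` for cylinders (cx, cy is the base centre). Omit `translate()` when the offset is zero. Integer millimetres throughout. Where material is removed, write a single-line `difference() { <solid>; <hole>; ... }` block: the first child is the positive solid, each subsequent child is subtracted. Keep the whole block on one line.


difference() { translate([516, 377, 0]) cylinder(h = 1357, r = 72); translate([516, 377, 0]) cylinder(h = 1357, r = 25); }


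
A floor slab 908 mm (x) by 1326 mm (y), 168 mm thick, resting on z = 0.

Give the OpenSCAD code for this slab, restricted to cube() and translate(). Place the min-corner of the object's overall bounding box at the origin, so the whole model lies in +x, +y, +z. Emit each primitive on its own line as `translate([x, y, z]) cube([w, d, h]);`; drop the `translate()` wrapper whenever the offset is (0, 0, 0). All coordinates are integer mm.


cube([908, 1326, 168]);


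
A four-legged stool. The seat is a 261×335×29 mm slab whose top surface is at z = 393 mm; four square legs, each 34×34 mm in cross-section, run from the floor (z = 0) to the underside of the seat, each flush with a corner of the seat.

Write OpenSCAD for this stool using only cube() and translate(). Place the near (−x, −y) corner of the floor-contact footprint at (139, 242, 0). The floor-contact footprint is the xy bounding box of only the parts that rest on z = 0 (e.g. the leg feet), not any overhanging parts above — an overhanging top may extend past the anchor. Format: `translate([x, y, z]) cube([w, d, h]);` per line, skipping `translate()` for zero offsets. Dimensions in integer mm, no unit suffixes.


translate([139, 242, 364]) cube([261, 335, 29]);
translate([139, 242, 0]) cube([34, 34, 364]);
translate([366, 242, 0]) cube([34, 34, 364]);
translate([139, 543, 0]) cube([34, 34, 364]);
translate([366, 543, 0]) cube([34, 34, 364]);


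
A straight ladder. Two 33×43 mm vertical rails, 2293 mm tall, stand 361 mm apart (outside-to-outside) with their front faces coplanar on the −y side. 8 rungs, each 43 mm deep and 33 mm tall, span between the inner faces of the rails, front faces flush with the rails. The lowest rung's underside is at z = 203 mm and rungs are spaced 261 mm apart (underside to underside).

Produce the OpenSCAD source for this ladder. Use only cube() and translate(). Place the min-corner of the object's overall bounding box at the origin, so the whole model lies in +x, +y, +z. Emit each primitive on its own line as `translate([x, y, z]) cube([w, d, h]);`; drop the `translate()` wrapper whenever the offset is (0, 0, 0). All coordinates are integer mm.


// rung span = 361 - 2*33 = 295
// rung[k] z = 203 + k*261
cube([33, 43, 2293]);
translate([328, 0, 0]) cube([33, 43, 2293]);
translate([33, 0, 203]) cube([295, 43, 33]);
translate([33, 0, 464]) cube([295, 43, 33]);
translate([33, 0, 725]) cube([295, 43, 33]);
translate([33, 0, 986]) cube([295, 43, 33]);
translate([33, 0, 1247]) cube([295, 43, 33]);
translate([33, 0, 1508]) cube([295, 43, 33]);
translate([33, 0, 1769]) cube([295, 43, 33]);
translate([33, 0, 2030]) cube([295, 43, 33]);


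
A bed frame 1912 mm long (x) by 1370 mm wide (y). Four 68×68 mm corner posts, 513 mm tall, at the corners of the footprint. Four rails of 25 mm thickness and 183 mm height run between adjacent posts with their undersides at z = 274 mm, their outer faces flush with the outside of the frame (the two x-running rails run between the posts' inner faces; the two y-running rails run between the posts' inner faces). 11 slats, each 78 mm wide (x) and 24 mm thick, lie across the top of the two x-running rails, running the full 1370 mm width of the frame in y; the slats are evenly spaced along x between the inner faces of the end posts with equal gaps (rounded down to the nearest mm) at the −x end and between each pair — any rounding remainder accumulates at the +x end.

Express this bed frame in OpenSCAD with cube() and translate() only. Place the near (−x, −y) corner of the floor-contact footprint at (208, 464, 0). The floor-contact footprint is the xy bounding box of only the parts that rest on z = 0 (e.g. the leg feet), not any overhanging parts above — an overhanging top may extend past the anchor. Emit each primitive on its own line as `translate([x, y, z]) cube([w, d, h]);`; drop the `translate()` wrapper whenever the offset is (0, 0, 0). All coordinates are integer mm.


// slat z = rail_z + rail_h = 274 + 183 = 457
// slat gap = ⌊(1776 − 11·78) / 12⌋ = 76
translate([208, 464, 0]) cube([68, 68, 513]);
translate([208, 1766, 0]) cube([68, 68, 513]);
translate([2052, 464, 0]) cube([68, 68, 513]);
translate([2052, 1766, 0]) cube([68, 68, 513]);
translate([276, 464, 274]) cube([1776, 25, 183]);
translate([276, 1809, 274]) cube([1776, 25, 183]);
translate([208, 532, 274]) cube([25, 1234, 183]);
translate([2095, 532, 274]) cube([25, 1234, 183]);
translate([352, 464, 457]) cube([78, 1370, 24]);
translate([506, 464, 457]) cube([78, 1370, 24]);
translate([660, 464, 457]) cube([78, 1370, 24]);
translate([814, 464, 457]) cube([78, 1370, 24]);
translate([968, 464, 457]) cube([78, 1370, 24]);
translate([1122, 464, 457]) cube([78, 1370, 24]);
translate([1276, 464, 457]) cube([78, 1370, 24]);
translate([1430, 464, 457]) cube([78, 1370, 24]);
translate([1584, 464, 457]) cube([78, 1370, 24]);
translate([1738, 464, 457]) cube([78, 1370, 24]);
translate([1892, 464, 457]) cube([78, 1370, 24]);


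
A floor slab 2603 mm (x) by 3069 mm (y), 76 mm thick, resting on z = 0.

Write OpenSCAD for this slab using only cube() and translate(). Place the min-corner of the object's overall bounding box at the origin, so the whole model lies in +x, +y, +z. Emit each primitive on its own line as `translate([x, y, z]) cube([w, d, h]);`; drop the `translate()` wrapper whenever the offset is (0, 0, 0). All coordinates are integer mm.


cube([2603, 3069, 76]);


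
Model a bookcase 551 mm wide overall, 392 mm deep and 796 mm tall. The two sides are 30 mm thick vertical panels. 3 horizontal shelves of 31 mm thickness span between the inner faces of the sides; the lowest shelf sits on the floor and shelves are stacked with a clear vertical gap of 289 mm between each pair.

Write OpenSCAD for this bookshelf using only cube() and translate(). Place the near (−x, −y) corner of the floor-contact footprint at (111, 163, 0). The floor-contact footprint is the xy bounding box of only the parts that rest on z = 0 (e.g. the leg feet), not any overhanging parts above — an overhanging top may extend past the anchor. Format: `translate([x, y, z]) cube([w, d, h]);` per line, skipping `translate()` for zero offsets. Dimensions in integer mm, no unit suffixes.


translate([111, 163, 0]) cube([30, 392, 796]);
translate([632, 163, 0]) cube([30, 392, 796]);
translate([141, 163, 0]) cube([491, 392, 31]);
translate([141, 163, 320]) cube([491, 392, 31]);
translate([141, 163, 640]) cube([491, 392, 31]);
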